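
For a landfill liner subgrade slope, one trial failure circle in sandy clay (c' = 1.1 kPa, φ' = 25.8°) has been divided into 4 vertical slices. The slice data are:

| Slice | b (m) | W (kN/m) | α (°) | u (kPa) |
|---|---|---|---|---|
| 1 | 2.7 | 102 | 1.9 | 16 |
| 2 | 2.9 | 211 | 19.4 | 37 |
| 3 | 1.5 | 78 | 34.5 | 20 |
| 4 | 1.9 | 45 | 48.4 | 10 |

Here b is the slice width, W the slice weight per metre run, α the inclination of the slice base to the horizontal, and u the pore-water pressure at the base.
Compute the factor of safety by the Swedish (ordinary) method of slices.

Ordinary method of slices: FS = Σ[c'·Δl_i + (W_i cosα_i − u_i·Δl_i)·tanφ'] / Σ W_i sinα_i, with Δl_i = b_i / cosα_i.
Slice 1: Δl = 2.7/cos1.9° = 2.701 m; N'_1 = 102·cos1.9° − 16·2.701 = 58.7; c'Δl = 2.97; W sinα = 3.4
Slice 2: Δl = 2.9/cos19.4° = 3.075 m; N'_2 = 211·cos19.4° − 37·3.075 = 85.3; c'Δl = 3.38; W sinα = 70.1
Slice 3: Δl = 1.5/cos34.5° = 1.820 m; N'_3 = 78·cos34.5° − 20·1.820 = 27.9; c'Δl = 2.00; W sinα = 44.2
Slice 4: Δl = 1.9/cos48.4° = 2.862 m; N'_4 = 45·cos48.4° − 10·2.862 = 1.3; c'Δl = 3.15; W sinα = 33.7
Σc'Δl = 11.5 kN/m; ΣN' = 173.1 kN/m; ΣW sinα = 151.3 kN/m
Resisting = 11.5 + 173.1·tan25.8° = 11.5 + 83.7 = 95.2 kN/m
FS = 95.2 / 151.3 = 0.629

FS = 0.63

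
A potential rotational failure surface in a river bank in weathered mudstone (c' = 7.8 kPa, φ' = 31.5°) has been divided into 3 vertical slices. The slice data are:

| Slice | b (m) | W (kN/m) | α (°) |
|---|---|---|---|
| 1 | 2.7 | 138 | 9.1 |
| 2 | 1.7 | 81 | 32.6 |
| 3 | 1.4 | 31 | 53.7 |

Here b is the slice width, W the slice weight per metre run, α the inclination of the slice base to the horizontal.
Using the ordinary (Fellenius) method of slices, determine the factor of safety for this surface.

Ordinary method of slices: FS = Σ[c'·Δl_i + (W_i cosα_i)·tanφ'] / Σ W_i sinα_i, with Δl_i = b_i / cosα_i.
Slice 1: Δl = 2.7/cos9.1° = 2.734 m; N'_1 = 138·cos9.1° = 136.3; c'Δl = 21.33; W sinα = 21.8
Slice 2: Δl = 1.7/cos32.6° = 2.018 m; N'_2 = 81·cos32.6° = 68.2; c'Δl = 15.74; W sinα = 43.6
Slice 3: Δl = 1.4/cos53.7° = 2.365 m; N'_3 = 31·cos53.7° = 18.4; c'Δl = 18.45; W sinα = 25.0
Σc'Δl = 55.5 kN/m; ΣN' = 222.9 kN/m; ΣW sinα = 90.5 kN/m
Resisting = 55.5 + 222.9·tan31.5° = 55.5 + 136.6 = 192.1 kN/m
FS = 192.1 / 90.5 = 2.124

FS = 2.12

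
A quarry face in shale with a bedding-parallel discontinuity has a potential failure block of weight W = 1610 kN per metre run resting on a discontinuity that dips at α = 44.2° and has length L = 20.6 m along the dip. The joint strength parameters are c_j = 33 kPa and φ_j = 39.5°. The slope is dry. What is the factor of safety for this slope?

FS = 1.45

Resolving the block weight along and normal to the plane and applying the Mohr–Coulomb strength on the joint:
N' = W cosα = 1610·cos44.2° = 1154.2 kN/m
Driving force T = W sinα = 1610·sin44.2° = 1122.4 kN/m
Resisting force R = c_j·L + N'·tanφ_j = 33·20.6 + 1154.2·tan39.5° = 679.8 + 951.5 = 1631.3 kN/m
FS = R / T = 1631.3 / 1122.4 = 1.453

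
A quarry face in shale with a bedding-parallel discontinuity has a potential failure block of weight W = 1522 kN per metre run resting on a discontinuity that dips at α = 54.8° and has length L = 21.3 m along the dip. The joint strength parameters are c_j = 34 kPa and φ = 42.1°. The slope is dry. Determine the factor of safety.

Resolving the block weight along and normal to the plane and applying the Mohr–Coulomb strength on the joint:
N' = W cosα = 1522·cos54.8° = 877.3 kN/m
Driving force T = W sinα = 1522·sin54.8° = 1243.7 kN/m
Resisting force R = c_j·L + N'·tanφ = 34·21.3 + 877.3·tan42.1° = 724.2 + 792.7 = 1516.9 kN/m
FS = R / T = 1516.9 / 1243.7 = 1.220

FS = 1.22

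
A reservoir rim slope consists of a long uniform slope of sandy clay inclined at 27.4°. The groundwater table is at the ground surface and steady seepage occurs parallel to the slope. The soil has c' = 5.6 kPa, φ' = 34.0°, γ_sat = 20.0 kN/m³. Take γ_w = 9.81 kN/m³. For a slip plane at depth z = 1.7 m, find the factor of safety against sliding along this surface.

With seepage parallel to the slope and the water table at the surface, the effective normal stress on the slip plane uses the buoyant unit weight γ' = γ_sat − γ_w while the driving shear stress uses γ_sat:
FS = [c' + γ' z cos²β tanφ'] / [γ_sat z sinβ cosβ]
γ' = 20.0 − 9.81 = 10.19 kN/m³
Numerator = 5.6 + 10.19·1.7·cos²27.4°·tan34.0° = 5.6 + 10.19·1.7·0.7882·0.6745 = 14.810 kPa
Denominator = 20.0·1.7·sin27.4°·cos27.4° = 20.0·1.7·0.4602·0.8878 = 13.891 kPa
FS = 14.810 / 13.891 = 1.066

FS = 1.07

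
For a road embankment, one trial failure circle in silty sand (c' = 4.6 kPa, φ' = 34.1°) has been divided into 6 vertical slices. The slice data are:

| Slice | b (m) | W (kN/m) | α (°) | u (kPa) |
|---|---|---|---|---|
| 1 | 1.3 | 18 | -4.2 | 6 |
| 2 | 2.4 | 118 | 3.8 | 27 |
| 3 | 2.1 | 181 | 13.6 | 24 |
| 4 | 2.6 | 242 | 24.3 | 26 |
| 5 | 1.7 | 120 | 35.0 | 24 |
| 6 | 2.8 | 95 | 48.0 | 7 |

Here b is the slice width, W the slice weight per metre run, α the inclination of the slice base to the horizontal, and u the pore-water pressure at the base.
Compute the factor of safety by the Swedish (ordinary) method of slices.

FS = 1.22

Ordinary method of slices: FS = Σ[c'·Δl_i + (W_i cosα_i − u_i·Δl_i)·tanφ'] / Σ W_i sinα_i, with Δl_i = b_i / cosα_i.
Slice 1: Δl = 1.3/cos(-4.2°) = 1.304 m; N'_1 = 18·cos(-4.2°) − 6·1.304 = 10.1; c'Δl = 6.00; W sinα = -1.3
Slice 2: Δl = 2.4/cos3.8° = 2.405 m; N'_2 = 118·cos3.8° − 27·2.405 = 52.8; c'Δl = 11.06; W sinα = 7.8
Slice 3: Δl = 2.1/cos13.6° = 2.161 m; N'_3 = 181·cos13.6° − 24·2.161 = 124.1; c'Δl = 9.94; W sinα = 42.6
Slice 4: Δl = 2.6/cos24.3° = 2.853 m; N'_4 = 242·cos24.3° − 26·2.853 = 146.4; c'Δl = 13.12; W sinα = 99.6
Slice 5: Δl = 1.7/cos35.0° = 2.075 m; N'_5 = 120·cos35.0° − 24·2.075 = 48.5; c'Δl = 9.55; W sinα = 68.8
Slice 6: Δl = 2.8/cos48.0° = 4.185 m; N'_6 = 95·cos48.0° − 7·4.185 = 34.3; c'Δl = 19.25; W sinα = 70.6
Σc'Δl = 68.9 kN/m; ΣN' = 416.2 kN/m; ΣW sinα = 288.1 kN/m
Resisting = 68.9 + 416.2·tan34.1° = 68.9 + 281.8 = 350.7 kN/m
FS = 350.7 / 288.1 = 1.217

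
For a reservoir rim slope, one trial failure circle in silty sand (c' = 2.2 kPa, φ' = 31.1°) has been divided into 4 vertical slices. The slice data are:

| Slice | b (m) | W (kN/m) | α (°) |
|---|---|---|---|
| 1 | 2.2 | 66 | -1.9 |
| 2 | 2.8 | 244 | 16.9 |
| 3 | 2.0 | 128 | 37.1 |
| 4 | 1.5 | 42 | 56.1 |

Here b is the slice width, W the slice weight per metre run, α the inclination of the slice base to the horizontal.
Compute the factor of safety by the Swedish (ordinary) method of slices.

FS = 1.54

Ordinary method of slices: FS = Σ[c'·Δl_i + (W_i cosα_i)·tanφ'] / Σ W_i sinα_i, with Δl_i = b_i / cosα_i.
Slice 1: Δl = 2.2/cos(-1.9°) = 2.201 m; N'_1 = 66·cos(-1.9°) = 66.0; c'Δl = 4.84; W sinα = -2.2
Slice 2: Δl = 2.8/cos16.9° = 2.926 m; N'_2 = 244·cos16.9° = 233.5; c'Δl = 6.44; W sinα = 70.9
Slice 3: Δl = 2.0/cos37.1° = 2.508 m; N'_3 = 128·cos37.1° = 102.1; c'Δl = 5.52; W sinα = 77.2
Slice 4: Δl = 1.5/cos56.1° = 2.689 m; N'_4 = 42·cos56.1° = 23.4; c'Δl = 5.92; W sinα = 34.9
Σc'Δl = 22.7 kN/m; ΣN' = 424.9 kN/m; ΣW sinα = 180.8 kN/m
Resisting = 22.7 + 424.9·tan31.1° = 22.7 + 256.3 = 279.1 kN/m
FS = 279.1 / 180.8 = 1.543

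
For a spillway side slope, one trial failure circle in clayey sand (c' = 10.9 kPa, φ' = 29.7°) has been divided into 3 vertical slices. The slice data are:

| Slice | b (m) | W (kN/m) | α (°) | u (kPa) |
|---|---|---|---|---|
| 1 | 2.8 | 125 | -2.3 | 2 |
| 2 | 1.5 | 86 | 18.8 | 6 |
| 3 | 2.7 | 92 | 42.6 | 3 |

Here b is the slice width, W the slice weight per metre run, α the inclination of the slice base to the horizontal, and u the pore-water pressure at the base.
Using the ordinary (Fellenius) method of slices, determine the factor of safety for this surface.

FS = 2.70

Ordinary method of slices: FS = Σ[c'·Δl_i + (W_i cosα_i − u_i·Δl_i)·tanφ'] / Σ W_i sinα_i, with Δl_i = b_i / cosα_i.
Slice 1: Δl = 2.8/cos(-2.3°) = 2.802 m; N'_1 = 125·cos(-2.3°) − 2·2.802 = 119.3; c'Δl = 30.54; W sinα = -5.0
Slice 2: Δl = 1.5/cos18.8° = 1.585 m; N'_2 = 86·cos18.8° − 6·1.585 = 71.9; c'Δl = 17.27; W sinα = 27.7
Slice 3: Δl = 2.7/cos42.6° = 3.668 m; N'_3 = 92·cos42.6° − 3·3.668 = 56.7; c'Δl = 39.98; W sinα = 62.3
Σc'Δl = 87.8 kN/m; ΣN' = 247.9 kN/m; ΣW sinα = 85.0 kN/m
Resisting = 87.8 + 247.9·tan29.7° = 87.8 + 141.4 = 229.2 kN/m
FS = 229.2 / 85.0 = 2.697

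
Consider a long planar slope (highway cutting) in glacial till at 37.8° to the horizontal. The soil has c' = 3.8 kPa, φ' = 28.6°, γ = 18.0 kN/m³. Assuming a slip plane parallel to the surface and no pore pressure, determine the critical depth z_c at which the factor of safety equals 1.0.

z_c = 1.47 m

Setting FS = 1.00 in FS = [c' + γz cos²β tanφ'] / [γz sinβ cosβ] and solving for z:
z = c' / [γ cosβ (FS·sinβ − cosβ·tanφ')]
  = 3.8 / [18.0·cos37.8°·(1.00·sin37.8° − cos37.8°·tan28.6°)]
  = 3.8 / [18.0·0.7902·(1.00·0.6129 − 0.7902·0.5452)]
  = 3.8 / 2.5900 = 1.467 m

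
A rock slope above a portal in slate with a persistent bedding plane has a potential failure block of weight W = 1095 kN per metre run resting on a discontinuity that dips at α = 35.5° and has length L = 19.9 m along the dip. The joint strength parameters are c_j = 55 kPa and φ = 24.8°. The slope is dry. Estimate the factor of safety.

Resolving the block weight along and normal to the plane and applying the Mohr–Coulomb strength on the joint:
N' = W cosα = 1095·cos35.5° = 891.5 kN/m
Driving force T = W sinα = 1095·sin35.5° = 635.9 kN/m
Resisting force R = c_j·L + N'·tanφ = 55·19.9 + 891.5·tan24.8° = 1094.5 + 411.9 = 1506.4 kN/m
FS = R / T = 1506.4 / 635.9 = 2.369

FS = 2.37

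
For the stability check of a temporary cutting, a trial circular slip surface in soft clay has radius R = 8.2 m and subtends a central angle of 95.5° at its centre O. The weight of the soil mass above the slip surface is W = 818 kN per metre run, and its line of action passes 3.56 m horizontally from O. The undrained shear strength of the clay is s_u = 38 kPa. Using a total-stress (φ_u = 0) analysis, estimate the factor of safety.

FS = 1.46

Taking moments about the centre O, the resisting moment is provided by the undrained shear strength acting along the arc:
Arc length L_a = R·θ = 8.2·(95.5°·π/180) = 8.2·1.6668 = 13.67 m
M_R = s_u·L_a·R = 38·13.67·8.2 = 4258.8 kN·m/m
M_D = W·d = 818·3.56 = 2912.1 kN·m/m
FS = M_R / M_D = 4258.8 / 2912.1 = 1.462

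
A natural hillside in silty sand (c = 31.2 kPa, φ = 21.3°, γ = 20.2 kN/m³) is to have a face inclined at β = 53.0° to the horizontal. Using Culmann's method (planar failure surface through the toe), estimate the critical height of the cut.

H_c = 30.81 m

Culmann's analysis gives the critical failure plane at α_cr = (β + φ)/2 = (53.0 + 21.3)/2 = 37.1°, and the critical height
H_c = (4c/γ) · sinβ cosφ / [1 − cos(β − φ)]
    = (4·31.2/20.2) · sin53.0°·cos21.3° / [1 − cos(31.7°)]
    = 6.178 · 0.7986·0.9317 / [1 − 0.8508]
    = 6.178 · 0.7441 / 0.1492
    = 30.81 m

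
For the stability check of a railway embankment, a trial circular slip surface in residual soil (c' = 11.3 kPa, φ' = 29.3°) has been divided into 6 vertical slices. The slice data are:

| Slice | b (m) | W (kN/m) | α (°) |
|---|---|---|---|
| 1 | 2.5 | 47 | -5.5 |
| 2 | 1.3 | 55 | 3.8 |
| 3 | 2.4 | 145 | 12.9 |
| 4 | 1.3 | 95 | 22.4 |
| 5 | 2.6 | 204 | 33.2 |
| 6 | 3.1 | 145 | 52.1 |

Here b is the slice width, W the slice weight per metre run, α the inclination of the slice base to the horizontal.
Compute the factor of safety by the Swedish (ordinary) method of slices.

Ordinary method of slices: FS = Σ[c'·Δl_i + (W_i cosα_i)·tanφ'] / Σ W_i sinα_i, with Δl_i = b_i / cosα_i.
Slice 1: Δl = 2.5/cos(-5.5°) = 2.512 m; N'_1 = 47·cos(-5.5°) = 46.8; c'Δl = 28.38; W sinα = -4.5
Slice 2: Δl = 1.3/cos3.8° = 1.303 m; N'_2 = 55·cos3.8° = 54.9; c'Δl = 14.72; W sinα = 3.6
Slice 3: Δl = 2.4/cos12.9° = 2.462 m; N'_3 = 145·cos12.9° = 141.3; c'Δl = 27.82; W sinα = 32.4
Slice 4: Δl = 1.3/cos22.4° = 1.406 m; N'_4 = 95·cos22.4° = 87.8; c'Δl = 15.89; W sinα = 36.2
Slice 5: Δl = 2.6/cos33.2° = 3.107 m; N'_5 = 204·cos33.2° = 170.7; c'Δl = 35.11; W sinα = 111.7
Slice 6: Δl = 3.1/cos52.1° = 5.047 m; N'_6 = 145·cos52.1° = 89.1; c'Δl = 57.03; W sinα = 114.4
Σc'Δl = 179.0 kN/m; ΣN' = 590.6 kN/m; ΣW sinα = 293.8 kN/m
Resisting = 179.0 + 590.6·tan29.3° = 179.0 + 331.4 = 510.4 kN/m
FS = 510.4 / 293.8 = 1.737

FS = 1.74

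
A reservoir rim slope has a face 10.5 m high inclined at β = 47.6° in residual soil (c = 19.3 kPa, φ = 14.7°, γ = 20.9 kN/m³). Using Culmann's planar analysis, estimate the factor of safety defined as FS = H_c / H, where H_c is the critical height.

FS = 1.57

H_c = (4c/γ) · sinβ cosφ / [1 − cos(β − φ)]
    = (4·19.3/20.9) · sin47.6°·cos14.7° / [1 − cos32.9°]
    = 3.694 · 0.7143 / 0.1604 = 16.45 m
FS = H_c / H = 16.45 / 10.5 = 1.567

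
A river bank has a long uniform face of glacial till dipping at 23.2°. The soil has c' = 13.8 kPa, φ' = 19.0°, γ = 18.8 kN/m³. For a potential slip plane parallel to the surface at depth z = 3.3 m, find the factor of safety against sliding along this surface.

FS = 1.42

For an infinite slope with a slip plane parallel to the surface (no pore pressure): FS = [c' + γz cos²β tanφ'] / [γz sinβ cosβ].
γz = 18.8·3.3 = 62.04 kN/m²
Numerator = 13.8 + 62.04·cos²23.2°·tan19.0° = 13.8 + 62.04·0.8448·0.3443 = 31.847 kPa
Denominator = 62.04·sin23.2°·cos23.2° = 62.04·0.3939·0.9191 = 22.464 kPa
FS = 31.847 / 22.464 = 1.418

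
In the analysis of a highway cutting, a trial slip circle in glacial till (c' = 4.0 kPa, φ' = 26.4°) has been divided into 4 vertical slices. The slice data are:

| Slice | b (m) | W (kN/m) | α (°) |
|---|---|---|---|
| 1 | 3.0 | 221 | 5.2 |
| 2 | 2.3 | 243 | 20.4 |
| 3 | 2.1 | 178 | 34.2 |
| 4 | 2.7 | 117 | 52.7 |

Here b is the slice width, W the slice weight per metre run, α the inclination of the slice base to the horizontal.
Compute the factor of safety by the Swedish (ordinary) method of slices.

FS = 1.28

Ordinary method of slices: FS = Σ[c'·Δl_i + (W_i cosα_i)·tanφ'] / Σ W_i sinα_i, with Δl_i = b_i / cosα_i.
Slice 1: Δl = 3.0/cos5.2° = 3.012 m; N'_1 = 221·cos5.2° = 220.1; c'Δl = 12.05; W sinα = 20.0
Slice 2: Δl = 2.3/cos20.4° = 2.454 m; N'_2 = 243·cos20.4° = 227.8; c'Δl = 9.82; W sinα = 84.7
Slice 3: Δl = 2.1/cos34.2° = 2.539 m; N'_3 = 178·cos34.2° = 147.2; c'Δl = 10.16; W sinα = 100.1
Slice 4: Δl = 2.7/cos52.7° = 4.456 m; N'_4 = 117·cos52.7° = 70.9; c'Δl = 17.82; W sinα = 93.1
Σc'Δl = 49.8 kN/m; ΣN' = 666.0 kN/m; ΣW sinα = 297.9 kN/m
Resisting = 49.8 + 666.0·tan26.4° = 49.8 + 330.6 = 380.4 kN/m
FS = 380.4 / 297.9 = 1.277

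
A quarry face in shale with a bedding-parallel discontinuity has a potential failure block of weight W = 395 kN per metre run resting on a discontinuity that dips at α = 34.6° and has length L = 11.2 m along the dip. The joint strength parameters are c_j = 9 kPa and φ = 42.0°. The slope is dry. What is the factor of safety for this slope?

Resolving the block weight along and normal to the plane and applying the Mohr–Coulomb strength on the joint:
N' = W cosα = 395·cos34.6° = 325.1 kN/m
Driving force T = W sinα = 395·sin34.6° = 224.3 kN/m
Resisting force R = c_j·L + N'·tanφ = 9·11.2 + 325.1·tan42.0° = 100.8 + 292.8 = 393.6 kN/m
FS = R / T = 393.6 / 224.3 = 1.755

FS = 1.75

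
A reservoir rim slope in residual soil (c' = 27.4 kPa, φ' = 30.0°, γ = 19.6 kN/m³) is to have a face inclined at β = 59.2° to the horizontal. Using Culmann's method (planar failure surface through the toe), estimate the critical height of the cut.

H_c = 32.73 m

Culmann's analysis gives the critical failure plane at α_cr = (β + φ')/2 = (59.2 + 30.0)/2 = 44.6°, and the critical height
H_c = (4c'/γ) · sinβ cosφ' / [1 − cos(β − φ')]
    = (4·27.4/19.6) · sin59.2°·cos30.0° / [1 − cos(29.2°)]
    = 5.592 · 0.8590·0.8660 / [1 − 0.8729]
    = 5.592 · 0.7439 / 0.1271
    = 32.73 m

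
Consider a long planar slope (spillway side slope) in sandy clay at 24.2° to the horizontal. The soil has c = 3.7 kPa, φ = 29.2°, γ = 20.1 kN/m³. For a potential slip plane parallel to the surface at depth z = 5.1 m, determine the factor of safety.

For an infinite slope with a slip plane parallel to the surface (no pore pressure): FS = [c + γz cos²β tanφ] / [γz sinβ cosβ].
γz = 20.1·5.1 = 102.51 kN/m²
Numerator = 3.7 + 102.51·cos²24.2°·tan29.2° = 3.7 + 102.51·0.8320·0.5589 = 51.364 kPa
Denominator = 102.51·sin24.2°·cos24.2° = 102.51·0.4099·0.9121 = 38.328 kPa
FS = 51.364 / 38.328 = 1.340

FS = 1.34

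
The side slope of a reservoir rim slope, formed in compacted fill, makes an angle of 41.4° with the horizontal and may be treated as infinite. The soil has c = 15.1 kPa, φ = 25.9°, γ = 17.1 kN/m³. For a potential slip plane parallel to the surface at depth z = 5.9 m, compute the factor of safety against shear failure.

FS = 0.85

For an infinite slope with a slip plane parallel to the surface (no pore pressure): FS = [c + γz cos²β tanφ] / [γz sinβ cosβ].
γz = 17.1·5.9 = 100.89 kN/m²
Numerator = 15.1 + 100.89·cos²41.4°·tan25.9° = 15.1 + 100.89·0.5627·0.4856 = 42.665 kPa
Denominator = 100.89·sin41.4°·cos41.4° = 100.89·0.6613·0.7501 = 50.047 kPa
FS = 42.665 / 50.047 = 0.852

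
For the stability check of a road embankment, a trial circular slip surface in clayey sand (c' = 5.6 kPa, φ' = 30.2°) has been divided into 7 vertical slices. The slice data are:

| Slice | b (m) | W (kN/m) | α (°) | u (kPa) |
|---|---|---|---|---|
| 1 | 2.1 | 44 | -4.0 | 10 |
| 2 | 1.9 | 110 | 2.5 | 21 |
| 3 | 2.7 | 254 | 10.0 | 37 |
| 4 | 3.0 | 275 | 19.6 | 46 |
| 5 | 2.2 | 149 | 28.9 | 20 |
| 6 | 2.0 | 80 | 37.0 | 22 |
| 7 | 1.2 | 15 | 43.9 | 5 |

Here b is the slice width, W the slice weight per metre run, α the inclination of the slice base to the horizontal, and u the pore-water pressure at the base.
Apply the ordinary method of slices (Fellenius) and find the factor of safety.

Ordinary method of slices: FS = Σ[c'·Δl_i + (W_i cosα_i − u_i·Δl_i)·tanφ'] / Σ W_i sinα_i, with Δl_i = b_i / cosα_i.
Slice 1: Δl = 2.1/cos(-4.0°) = 2.105 m; N'_1 = 44·cos(-4.0°) − 10·2.105 = 22.8; c'Δl = 11.79; W sinα = -3.1
Slice 2: Δl = 1.9/cos2.5° = 1.902 m; N'_2 = 110·cos2.5° − 21·1.902 = 70.0; c'Δl = 10.65; W sinα = 4.8
Slice 3: Δl = 2.7/cos10.0° = 2.742 m; N'_3 = 254·cos10.0° − 37·2.742 = 148.7; c'Δl = 15.35; W sinα = 44.1
Slice 4: Δl = 3.0/cos19.6° = 3.185 m; N'_4 = 275·cos19.6° − 46·3.185 = 112.6; c'Δl = 17.83; W sinα = 92.2
Slice 5: Δl = 2.2/cos28.9° = 2.513 m; N'_5 = 149·cos28.9° − 20·2.513 = 80.2; c'Δl = 14.07; W sinα = 72.0
Slice 6: Δl = 2.0/cos37.0° = 2.504 m; N'_6 = 80·cos37.0° − 22·2.504 = 8.8; c'Δl = 14.02; W sinα = 48.1
Slice 7: Δl = 1.2/cos43.9° = 1.665 m; N'_7 = 15·cos43.9° − 5·1.665 = 2.5; c'Δl = 9.33; W sinα = 10.4
Σc'Δl = 93.0 kN/m; ΣN' = 445.5 kN/m; ΣW sinα = 268.6 kN/m
Resisting = 93.0 + 445.5·tan30.2° = 93.0 + 259.3 = 352.4 kN/m
FS = 352.4 / 268.6 = 1.312

FS = 1.31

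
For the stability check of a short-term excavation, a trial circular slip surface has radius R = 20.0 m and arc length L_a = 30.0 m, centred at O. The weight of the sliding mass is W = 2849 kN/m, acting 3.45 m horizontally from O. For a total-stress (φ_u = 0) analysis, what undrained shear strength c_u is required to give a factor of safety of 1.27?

FS = c_u·L_a·R / (W·d), so c_u = FS·W·d / (L_a·R).
c_u = 1.27·2849·3.45 / (30.00·20.0) = 12482.9 / 600.00 = 20.80 kPa

c_u = 20.8 kPa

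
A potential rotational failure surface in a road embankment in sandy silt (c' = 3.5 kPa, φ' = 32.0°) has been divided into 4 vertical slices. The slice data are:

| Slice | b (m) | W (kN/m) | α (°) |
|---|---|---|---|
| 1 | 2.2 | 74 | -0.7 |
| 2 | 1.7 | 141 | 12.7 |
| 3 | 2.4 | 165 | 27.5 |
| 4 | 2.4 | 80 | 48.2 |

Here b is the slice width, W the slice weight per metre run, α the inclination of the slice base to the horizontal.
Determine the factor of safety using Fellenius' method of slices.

Ordinary method of slices: FS = Σ[c'·Δl_i + (W_i cosα_i)·tanφ'] / Σ W_i sinα_i, with Δl_i = b_i / cosα_i.
Slice 1: Δl = 2.2/cos(-0.7°) = 2.200 m; N'_1 = 74·cos(-0.7°) = 74.0; c'Δl = 7.70; W sinα = -0.9
Slice 2: Δl = 1.7/cos12.7° = 1.743 m; N'_2 = 141·cos12.7° = 137.6; c'Δl = 6.10; W sinα = 31.0
Slice 3: Δl = 2.4/cos27.5° = 2.706 m; N'_3 = 165·cos27.5° = 146.4; c'Δl = 9.47; W sinα = 76.2
Slice 4: Δl = 2.4/cos48.2° = 3.601 m; N'_4 = 80·cos48.2° = 53.3; c'Δl = 12.60; W sinα = 59.6
Σc'Δl = 35.9 kN/m; ΣN' = 411.2 kN/m; ΣW sinα = 165.9 kN/m
Resisting = 35.9 + 411.2·tan32.0° = 35.9 + 257.0 = 292.8 kN/m
FS = 292.8 / 165.9 = 1.765

FS = 1.76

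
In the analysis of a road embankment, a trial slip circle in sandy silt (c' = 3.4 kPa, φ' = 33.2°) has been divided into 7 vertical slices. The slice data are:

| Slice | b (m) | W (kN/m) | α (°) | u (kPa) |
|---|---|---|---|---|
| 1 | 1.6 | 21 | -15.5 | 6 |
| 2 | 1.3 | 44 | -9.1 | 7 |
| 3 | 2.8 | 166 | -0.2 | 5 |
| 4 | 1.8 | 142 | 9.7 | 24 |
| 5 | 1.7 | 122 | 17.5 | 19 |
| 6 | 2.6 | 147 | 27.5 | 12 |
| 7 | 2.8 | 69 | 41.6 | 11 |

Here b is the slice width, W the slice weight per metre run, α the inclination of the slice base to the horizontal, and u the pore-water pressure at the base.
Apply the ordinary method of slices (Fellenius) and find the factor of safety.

FS = 2.29

Ordinary method of slices: FS = Σ[c'·Δl_i + (W_i cosα_i − u_i·Δl_i)·tanφ'] / Σ W_i sinα_i, with Δl_i = b_i / cosα_i.
Slice 1: Δl = 1.6/cos(-15.5°) = 1.660 m; N'_1 = 21·cos(-15.5°) − 6·1.660 = 10.3; c'Δl = 5.65; W sinα = -5.6
Slice 2: Δl = 1.3/cos(-9.1°) = 1.317 m; N'_2 = 44·cos(-9.1°) − 7·1.317 = 34.2; c'Δl = 4.48; W sinα = -7.0
Slice 3: Δl = 2.8/cos(-0.2°) = 2.800 m; N'_3 = 166·cos(-0.2°) − 5·2.800 = 152.0; c'Δl = 9.52; W sinα = -0.6
Slice 4: Δl = 1.8/cos9.7° = 1.826 m; N'_4 = 142·cos9.7° − 24·1.826 = 96.1; c'Δl = 6.21; W sinα = 23.9
Slice 5: Δl = 1.7/cos17.5° = 1.782 m; N'_5 = 122·cos17.5° − 19·1.782 = 82.5; c'Δl = 6.06; W sinα = 36.7
Slice 6: Δl = 2.6/cos27.5° = 2.931 m; N'_6 = 147·cos27.5° − 12·2.931 = 95.2; c'Δl = 9.97; W sinα = 67.9
Slice 7: Δl = 2.8/cos41.6° = 3.744 m; N'_7 = 69·cos41.6° − 11·3.744 = 10.4; c'Δl = 12.73; W sinα = 45.8
Σc'Δl = 54.6 kN/m; ΣN' = 480.8 kN/m; ΣW sinα = 161.1 kN/m
Resisting = 54.6 + 480.8·tan33.2° = 54.6 + 314.6 = 369.2 kN/m
FS = 369.2 / 161.1 = 2.291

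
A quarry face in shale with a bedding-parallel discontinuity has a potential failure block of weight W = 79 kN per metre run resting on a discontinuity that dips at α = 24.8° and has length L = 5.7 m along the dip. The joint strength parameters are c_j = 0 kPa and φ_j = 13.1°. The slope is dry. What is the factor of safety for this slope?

FS = 0.50

Resolving the block weight along and normal to the plane and applying the Mohr–Coulomb strength on the joint:
N' = W cosα = 79·cos24.8° = 71.7 kN/m
Driving force T = W sinα = 79·sin24.8° = 33.1 kN/m
Resisting force R = c_j·L + N'·tanφ_j = 0·5.7 + 71.7·tan13.1° = 0.0 + 16.7 = 16.7 kN/m
FS = R / T = 16.7 / 33.1 = 0.504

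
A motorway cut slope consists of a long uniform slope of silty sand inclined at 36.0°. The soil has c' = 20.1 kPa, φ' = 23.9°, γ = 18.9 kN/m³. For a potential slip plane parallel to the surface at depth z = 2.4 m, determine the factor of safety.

FS = 1.54

For an infinite slope with a slip plane parallel to the surface (no pore pressure): FS = [c' + γz cos²β tanφ'] / [γz sinβ cosβ].
γz = 18.9·2.4 = 45.36 kN/m²
Numerator = 20.1 + 45.36·cos²36.0°·tan23.9° = 20.1 + 45.36·0.6545·0.4431 = 33.256 kPa
Denominator = 45.36·sin36.0°·cos36.0° = 45.36·0.5878·0.8090 = 21.570 kPa
FS = 33.256 / 21.570 = 1.542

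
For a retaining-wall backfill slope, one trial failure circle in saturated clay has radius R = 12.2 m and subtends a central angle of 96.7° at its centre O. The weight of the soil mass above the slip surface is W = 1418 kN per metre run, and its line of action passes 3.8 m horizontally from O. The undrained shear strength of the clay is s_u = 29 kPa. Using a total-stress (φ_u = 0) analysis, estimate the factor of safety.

Taking moments about the centre O, the resisting moment is provided by the undrained shear strength acting along the arc:
Arc length L_a = R·θ = 12.2·(96.7°·π/180) = 12.2·1.6877 = 20.59 m
M_R = s_u·L_a·R = 29·20.59·12.2 = 7284.9 kN·m/m
M_D = W·d = 1418·3.8 = 5388.4 kN·m/m
FS = M_R / M_D = 7284.9 / 5388.4 = 1.352

FS = 1.35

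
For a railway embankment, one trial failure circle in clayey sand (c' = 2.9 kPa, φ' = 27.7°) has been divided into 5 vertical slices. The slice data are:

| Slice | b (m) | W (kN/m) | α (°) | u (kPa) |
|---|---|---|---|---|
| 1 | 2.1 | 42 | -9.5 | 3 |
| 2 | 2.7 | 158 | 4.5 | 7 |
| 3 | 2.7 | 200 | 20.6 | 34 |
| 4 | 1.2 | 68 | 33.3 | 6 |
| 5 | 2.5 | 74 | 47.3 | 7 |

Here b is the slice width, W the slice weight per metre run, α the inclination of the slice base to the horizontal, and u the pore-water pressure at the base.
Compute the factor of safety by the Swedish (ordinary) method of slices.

Ordinary method of slices: FS = Σ[c'·Δl_i + (W_i cosα_i − u_i·Δl_i)·tanφ'] / Σ W_i sinα_i, with Δl_i = b_i / cosα_i.
Slice 1: Δl = 2.1/cos(-9.5°) = 2.129 m; N'_1 = 42·cos(-9.5°) − 3·2.129 = 35.0; c'Δl = 6.17; W sinα = -6.9
Slice 2: Δl = 2.7/cos4.5° = 2.708 m; N'_2 = 158·cos4.5° − 7·2.708 = 138.6; c'Δl = 7.85; W sinα = 12.4
Slice 3: Δl = 2.7/cos20.6° = 2.884 m; N'_3 = 200·cos20.6° − 34·2.884 = 89.1; c'Δl = 8.36; W sinα = 70.4
Slice 4: Δl = 1.2/cos33.3° = 1.436 m; N'_4 = 68·cos33.3° − 6·1.436 = 48.2; c'Δl = 4.16; W sinα = 37.3
Slice 5: Δl = 2.5/cos47.3° = 3.686 m; N'_5 = 74·cos47.3° − 7·3.686 = 24.4; c'Δl = 10.69; W sinα = 54.4
Σc'Δl = 37.2 kN/m; ΣN' = 335.3 kN/m; ΣW sinα = 167.6 kN/m
Resisting = 37.2 + 335.3·tan27.7° = 37.2 + 176.1 = 213.3 kN/m
FS = 213.3 / 167.6 = 1.273

FS = 1.27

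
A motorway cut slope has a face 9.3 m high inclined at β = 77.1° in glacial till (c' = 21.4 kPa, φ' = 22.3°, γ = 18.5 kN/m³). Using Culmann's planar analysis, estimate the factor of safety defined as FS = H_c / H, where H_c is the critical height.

H_c = (4c'/γ) · sinβ cosφ' / [1 − cos(β − φ')]
    = (4·21.4/18.5) · sin77.1°·cos22.3° / [1 − cos54.8°]
    = 4.627 · 0.9019 / 0.4236 = 9.85 m
FS = H_c / H = 9.85 / 9.3 = 1.059

FS = 1.06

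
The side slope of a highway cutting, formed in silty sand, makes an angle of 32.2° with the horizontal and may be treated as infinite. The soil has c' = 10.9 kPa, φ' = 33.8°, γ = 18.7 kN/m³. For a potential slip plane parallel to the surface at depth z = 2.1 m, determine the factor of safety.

For an infinite slope with a slip plane parallel to the surface (no pore pressure): FS = [c' + γz cos²β tanφ'] / [γz sinβ cosβ].
γz = 18.7·2.1 = 39.27 kN/m²
Numerator = 10.9 + 39.27·cos²32.2°·tan33.8° = 10.9 + 39.27·0.7160·0.6694 = 29.724 kPa
Denominator = 39.27·sin32.2°·cos32.2° = 39.27·0.5329·0.8462 = 17.707 kPa
FS = 29.724 / 17.707 = 1.679

FS = 1.68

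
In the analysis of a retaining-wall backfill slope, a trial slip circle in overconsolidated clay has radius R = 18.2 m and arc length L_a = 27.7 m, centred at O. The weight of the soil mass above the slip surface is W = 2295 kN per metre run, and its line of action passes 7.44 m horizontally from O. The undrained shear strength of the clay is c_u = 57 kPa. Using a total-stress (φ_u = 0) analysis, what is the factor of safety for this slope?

FS = 1.68

Taking moments about the centre O, the resisting moment is provided by the undrained shear strength acting along the arc:
M_R = c_u·L_a·R = 57·27.70·18.2 = 28736.0 kN·m/m
M_D = W·d = 2295·7.44 = 17074.8 kN·m/m
FS = M_R / M_D = 28736.0 / 17074.8 = 1.683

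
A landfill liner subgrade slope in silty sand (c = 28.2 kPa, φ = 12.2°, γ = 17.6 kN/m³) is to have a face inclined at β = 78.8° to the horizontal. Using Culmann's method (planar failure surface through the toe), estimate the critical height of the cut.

H_c = 10.19 m

Culmann's analysis gives the critical failure plane at α_cr = (β + φ)/2 = (78.8 + 12.2)/2 = 45.5°, and the critical height
H_c = (4c/γ) · sinβ cosφ / [1 − cos(β − φ)]
    = (4·28.2/17.6) · sin78.8°·cos12.2° / [1 − cos(66.6°)]
    = 6.409 · 0.9810·0.9774 / [1 − 0.3971]
    = 6.409 · 0.9588 / 0.6029
    = 10.19 m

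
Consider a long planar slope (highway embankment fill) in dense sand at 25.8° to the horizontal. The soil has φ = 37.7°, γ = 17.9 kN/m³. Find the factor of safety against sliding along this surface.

FS = 1.60

For a dry cohesionless infinite slope the factor of safety is FS = tanφ / tanβ.
FS = tan37.7° / tan25.8° = 0.7729 / 0.4834 = 1.599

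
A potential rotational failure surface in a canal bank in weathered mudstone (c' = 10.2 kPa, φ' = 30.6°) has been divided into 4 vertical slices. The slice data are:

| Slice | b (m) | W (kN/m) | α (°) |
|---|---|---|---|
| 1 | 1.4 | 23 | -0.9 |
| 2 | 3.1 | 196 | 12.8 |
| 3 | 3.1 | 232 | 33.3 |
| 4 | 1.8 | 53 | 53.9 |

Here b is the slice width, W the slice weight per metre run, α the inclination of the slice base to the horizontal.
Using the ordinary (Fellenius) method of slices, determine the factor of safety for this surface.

Ordinary method of slices: FS = Σ[c'·Δl_i + (W_i cosα_i)·tanφ'] / Σ W_i sinα_i, with Δl_i = b_i / cosα_i.
Slice 1: Δl = 1.4/cos(-0.9°) = 1.400 m; N'_1 = 23·cos(-0.9°) = 23.0; c'Δl = 14.28; W sinα = -0.4
Slice 2: Δl = 3.1/cos12.8° = 3.179 m; N'_2 = 196·cos12.8° = 191.1; c'Δl = 32.43; W sinα = 43.4
Slice 3: Δl = 3.1/cos33.3° = 3.709 m; N'_3 = 232·cos33.3° = 193.9; c'Δl = 37.83; W sinα = 127.4
Slice 4: Δl = 1.8/cos53.9° = 3.055 m; N'_4 = 53·cos53.9° = 31.2; c'Δl = 31.16; W sinα = 42.8
Σc'Δl = 115.7 kN/m; ΣN' = 439.3 kN/m; ΣW sinα = 213.3 kN/m
Resisting = 115.7 + 439.3·tan30.6° = 115.7 + 259.8 = 375.5 kN/m
FS = 375.5 / 213.3 = 1.761

FS = 1.76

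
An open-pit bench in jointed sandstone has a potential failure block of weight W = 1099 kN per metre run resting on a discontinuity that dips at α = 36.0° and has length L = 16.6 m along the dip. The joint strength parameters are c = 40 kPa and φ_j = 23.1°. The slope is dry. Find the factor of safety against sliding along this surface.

Resolving the block weight along and normal to the plane and applying the Mohr–Coulomb strength on the joint:
N' = W cosα = 1099·cos36.0° = 889.1 kN/m
Driving force T = W sinα = 1099·sin36.0° = 646.0 kN/m
Resisting force R = c·L + N'·tanφ_j = 40·16.6 + 889.1·tan23.1° = 664.0 + 379.2 = 1043.2 kN/m
FS = R / T = 1043.2 / 646.0 = 1.615

FS = 1.61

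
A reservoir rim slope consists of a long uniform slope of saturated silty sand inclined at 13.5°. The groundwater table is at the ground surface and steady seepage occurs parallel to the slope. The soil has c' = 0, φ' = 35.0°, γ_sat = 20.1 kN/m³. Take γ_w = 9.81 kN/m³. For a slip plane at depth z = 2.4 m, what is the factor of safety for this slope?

With seepage parallel to the slope and the water table at the surface, the effective normal stress on the slip plane uses the buoyant unit weight γ' = γ_sat − γ_w while the driving shear stress uses γ_sat:
FS = [c' + γ' z cos²β tanφ'] / [γ_sat z sinβ cosβ]
(For c' = 0 this reduces to FS = (γ'/γ_sat)·tanφ'/tanβ.)
γ' = 20.1 − 9.81 = 10.29 kN/m³
Numerator = 0.0 + 10.29·2.4·cos²13.5°·tan35.0° = 0.0 + 10.29·2.4·0.9455·0.7002 = 16.350 kPa
Denominator = 20.1·2.4·sin13.5°·cos13.5° = 20.1·2.4·0.2334·0.9724 = 10.950 kPa
FS = 16.350 / 10.950 = 1.493

FS = 1.49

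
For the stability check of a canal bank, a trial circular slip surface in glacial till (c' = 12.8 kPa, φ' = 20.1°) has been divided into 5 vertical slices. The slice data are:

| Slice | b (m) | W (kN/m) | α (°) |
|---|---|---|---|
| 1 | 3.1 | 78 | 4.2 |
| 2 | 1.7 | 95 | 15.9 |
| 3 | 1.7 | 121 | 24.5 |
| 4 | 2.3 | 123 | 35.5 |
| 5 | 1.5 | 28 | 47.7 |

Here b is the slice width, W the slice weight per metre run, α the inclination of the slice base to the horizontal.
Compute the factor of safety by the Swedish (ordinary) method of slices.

Ordinary method of slices: FS = Σ[c'·Δl_i + (W_i cosα_i)·tanφ'] / Σ W_i sinα_i, with Δl_i = b_i / cosα_i.
Slice 1: Δl = 3.1/cos4.2° = 3.108 m; N'_1 = 78·cos4.2° = 77.8; c'Δl = 39.79; W sinα = 5.7
Slice 2: Δl = 1.7/cos15.9° = 1.768 m; N'_2 = 95·cos15.9° = 91.4; c'Δl = 22.63; W sinα = 26.0
Slice 3: Δl = 1.7/cos24.5° = 1.868 m; N'_3 = 121·cos24.5° = 110.1; c'Δl = 23.91; W sinα = 50.2
Slice 4: Δl = 2.3/cos35.5° = 2.825 m; N'_4 = 123·cos35.5° = 100.1; c'Δl = 36.16; W sinα = 71.4
Slice 5: Δl = 1.5/cos47.7° = 2.229 m; N'_5 = 28·cos47.7° = 18.8; c'Δl = 28.53; W sinα = 20.7
Σc'Δl = 151.0 kN/m; ΣN' = 398.2 kN/m; ΣW sinα = 174.1 kN/m
Resisting = 151.0 + 398.2·tan20.1° = 151.0 + 145.7 = 296.8 kN/m
FS = 296.8 / 174.1 = 1.705

FS = 1.70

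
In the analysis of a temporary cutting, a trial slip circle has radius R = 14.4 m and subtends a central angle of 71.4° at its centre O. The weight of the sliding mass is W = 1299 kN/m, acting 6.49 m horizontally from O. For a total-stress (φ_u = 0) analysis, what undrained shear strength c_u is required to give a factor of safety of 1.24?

FS = c_u·L_a·R / (W·d), so c_u = FS·W·d / (L_a·R).
Arc length L_a = R·θ = 14.4·(71.4°·π/180) = 14.4·1.2462 = 17.94 m
c_u = 1.24·1299·6.49 / (17.94·14.4) = 10453.8 / 258.40 = 40.46 kPa

c_u = 40.5 kPa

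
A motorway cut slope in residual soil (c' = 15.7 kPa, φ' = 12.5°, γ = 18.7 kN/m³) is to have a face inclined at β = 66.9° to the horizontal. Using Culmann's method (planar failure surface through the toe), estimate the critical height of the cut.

Culmann's analysis gives the critical failure plane at α_cr = (β + φ')/2 = (66.9 + 12.5)/2 = 39.7°, and the critical height
H_c = (4c'/γ) · sinβ cosφ' / [1 − cos(β − φ')]
    = (4·15.7/18.7) · sin66.9°·cos12.5° / [1 − cos(54.4°)]
    = 3.358 · 0.9198·0.9763 / [1 − 0.5821]
    = 3.358 · 0.8980 / 0.4179
    = 7.22 m

H_c = 7.22 m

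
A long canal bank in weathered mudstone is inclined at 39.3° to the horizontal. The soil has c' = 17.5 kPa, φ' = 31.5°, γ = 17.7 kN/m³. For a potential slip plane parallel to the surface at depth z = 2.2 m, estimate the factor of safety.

For an infinite slope with a slip plane parallel to the surface (no pore pressure): FS = [c' + γz cos²β tanφ'] / [γz sinβ cosβ].
γz = 17.7·2.2 = 38.94 kN/m²
Numerator = 17.5 + 38.94·cos²39.3°·tan31.5° = 17.5 + 38.94·0.5988·0.6128 = 31.790 kPa
Denominator = 38.94·sin39.3°·cos39.3° = 38.94·0.6334·0.7738 = 19.086 kPa
FS = 31.790 / 19.086 = 1.666

FS = 1.67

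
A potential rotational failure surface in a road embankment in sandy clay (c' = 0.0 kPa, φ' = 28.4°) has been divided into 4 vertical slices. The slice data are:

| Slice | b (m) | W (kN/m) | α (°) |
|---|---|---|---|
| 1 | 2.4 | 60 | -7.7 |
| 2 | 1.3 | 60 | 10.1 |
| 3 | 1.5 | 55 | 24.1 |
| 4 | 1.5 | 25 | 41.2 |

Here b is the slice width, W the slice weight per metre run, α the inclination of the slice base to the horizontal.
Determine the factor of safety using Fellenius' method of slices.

Ordinary method of slices: FS = Σ[c'·Δl_i + (W_i cosα_i)·tanφ'] / Σ W_i sinα_i, with Δl_i = b_i / cosα_i.
Slice 1: Δl = 2.4/cos(-7.7°) = 2.422 m; N'_1 = 60·cos(-7.7°) = 59.5; c'Δl = 0.00; W sinα = -8.0
Slice 2: Δl = 1.3/cos10.1° = 1.320 m; N'_2 = 60·cos10.1° = 59.1; c'Δl = 0.00; W sinα = 10.5
Slice 3: Δl = 1.5/cos24.1° = 1.643 m; N'_3 = 55·cos24.1° = 50.2; c'Δl = 0.00; W sinα = 22.5
Slice 4: Δl = 1.5/cos41.2° = 1.994 m; N'_4 = 25·cos41.2° = 18.8; c'Δl = 0.00; W sinα = 16.5
Σc'Δl = 0.0 kN/m; ΣN' = 187.5 kN/m; ΣW sinα = 41.4 kN/m
Resisting = 0.0 + 187.5·tan28.4° = 0.0 + 101.4 = 101.4 kN/m
FS = 101.4 / 41.4 = 2.449

FS = 2.45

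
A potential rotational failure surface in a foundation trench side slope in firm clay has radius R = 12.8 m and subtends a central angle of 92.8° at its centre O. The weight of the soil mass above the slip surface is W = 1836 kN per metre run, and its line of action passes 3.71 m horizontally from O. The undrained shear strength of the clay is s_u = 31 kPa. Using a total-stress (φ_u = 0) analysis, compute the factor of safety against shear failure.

Taking moments about the centre O, the resisting moment is provided by the undrained shear strength acting along the arc:
Arc length L_a = R·θ = 12.8·(92.8°·π/180) = 12.8·1.6197 = 20.73 m
M_R = s_u·L_a·R = 31·20.73·12.8 = 8226.3 kN·m/m
M_D = W·d = 1836·3.71 = 6811.6 kN·m/m
FS = M_R / M_D = 8226.3 / 6811.6 = 1.208

FS = 1.21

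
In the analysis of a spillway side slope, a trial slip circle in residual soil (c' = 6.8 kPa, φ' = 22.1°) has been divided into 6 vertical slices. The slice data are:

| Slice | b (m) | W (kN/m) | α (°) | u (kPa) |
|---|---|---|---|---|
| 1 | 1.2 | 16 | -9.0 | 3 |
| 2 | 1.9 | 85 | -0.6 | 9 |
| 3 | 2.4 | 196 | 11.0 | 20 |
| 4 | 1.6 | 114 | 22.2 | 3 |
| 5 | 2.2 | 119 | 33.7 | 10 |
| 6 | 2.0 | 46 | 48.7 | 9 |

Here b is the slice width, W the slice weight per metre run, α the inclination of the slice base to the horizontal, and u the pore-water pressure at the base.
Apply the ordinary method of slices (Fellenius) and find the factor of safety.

FS = 1.41

Ordinary method of slices: FS = Σ[c'·Δl_i + (W_i cosα_i − u_i·Δl_i)·tanφ'] / Σ W_i sinα_i, with Δl_i = b_i / cosα_i.
Slice 1: Δl = 1.2/cos(-9.0°) = 1.215 m; N'_1 = 16·cos(-9.0°) − 3·1.215 = 12.2; c'Δl = 8.26; W sinα = -2.5
Slice 2: Δl = 1.9/cos(-0.6°) = 1.900 m; N'_2 = 85·cos(-0.6°) − 9·1.900 = 67.9; c'Δl = 12.92; W sinα = -0.9
Slice 3: Δl = 2.4/cos11.0° = 2.445 m; N'_3 = 196·cos11.0° − 20·2.445 = 143.5; c'Δl = 16.63; W sinα = 37.4
Slice 4: Δl = 1.6/cos22.2° = 1.728 m; N'_4 = 114·cos22.2° − 3·1.728 = 100.4; c'Δl = 11.75; W sinα = 43.1
Slice 5: Δl = 2.2/cos33.7° = 2.644 m; N'_5 = 119·cos33.7° − 10·2.644 = 72.6; c'Δl = 17.98; W sinα = 66.0
Slice 6: Δl = 2.0/cos48.7° = 3.030 m; N'_6 = 46·cos48.7° − 9·3.030 = 3.1; c'Δl = 20.61; W sinα = 34.6
Σc'Δl = 88.1 kN/m; ΣN' = 399.6 kN/m; ΣW sinα = 177.7 kN/m
Resisting = 88.1 + 399.6·tan22.1° = 88.1 + 162.2 = 250.4 kN/m
FS = 250.4 / 177.7 = 1.409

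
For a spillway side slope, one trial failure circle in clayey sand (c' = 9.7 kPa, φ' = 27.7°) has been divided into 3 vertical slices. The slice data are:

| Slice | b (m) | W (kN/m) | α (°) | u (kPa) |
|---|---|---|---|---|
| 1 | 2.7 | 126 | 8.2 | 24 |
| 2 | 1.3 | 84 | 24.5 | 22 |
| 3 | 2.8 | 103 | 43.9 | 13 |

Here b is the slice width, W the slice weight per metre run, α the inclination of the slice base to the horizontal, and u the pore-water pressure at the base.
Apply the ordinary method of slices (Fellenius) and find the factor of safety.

FS = 1.17

Ordinary method of slices: FS = Σ[c'·Δl_i + (W_i cosα_i − u_i·Δl_i)·tanφ'] / Σ W_i sinα_i, with Δl_i = b_i / cosα_i.
Slice 1: Δl = 2.7/cos8.2° = 2.728 m; N'_1 = 126·cos8.2° − 24·2.728 = 59.2; c'Δl = 26.46; W sinα = 18.0
Slice 2: Δl = 1.3/cos24.5° = 1.429 m; N'_2 = 84·cos24.5° − 22·1.429 = 45.0; c'Δl = 13.86; W sinα = 34.8
Slice 3: Δl = 2.8/cos43.9° = 3.886 m; N'_3 = 103·cos43.9° − 13·3.886 = 23.7; c'Δl = 37.69; W sinα = 71.4
Σc'Δl = 78.0 kN/m; ΣN' = 127.9 kN/m; ΣW sinα = 124.2 kN/m
Resisting = 78.0 + 127.9·tan27.7° = 78.0 + 67.2 = 145.2 kN/m
FS = 145.2 / 124.2 = 1.169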